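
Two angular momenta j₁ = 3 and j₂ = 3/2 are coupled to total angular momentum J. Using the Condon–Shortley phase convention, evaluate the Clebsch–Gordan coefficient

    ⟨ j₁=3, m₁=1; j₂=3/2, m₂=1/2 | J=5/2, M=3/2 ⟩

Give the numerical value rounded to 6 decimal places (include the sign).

√[6·2!4!1!/8! · 4!2!2!1!4!1!] = √(576/35)
  +(−1)^1/∏(1,1,1,1,3,0)! = -1/6  (running -1/6)
  +(−1)^2/∏(2,0,0,0,4,1)! = 1/48  (running -7/48)
⟨..|..⟩ = √(576/35)·(-7/48) = -0.591608

-0.591608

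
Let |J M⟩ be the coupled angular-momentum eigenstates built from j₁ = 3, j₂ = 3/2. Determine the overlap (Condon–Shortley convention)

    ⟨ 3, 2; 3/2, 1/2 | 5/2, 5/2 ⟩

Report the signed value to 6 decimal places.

j₁+j₂−J=2  J+j₁−j₂=4  J−j₁+j₂=1  j₁+j₂+J+1=8
(j₁±m₁, j₂±m₂, J±M) = (5,1,2,1,5,0)
P² = 1440/7
sum k=1..1:
  [1] −1/24 = -1/24
S = -1/24
C² = P²·S² = 5/14 ; C = -0.597614

-0.597614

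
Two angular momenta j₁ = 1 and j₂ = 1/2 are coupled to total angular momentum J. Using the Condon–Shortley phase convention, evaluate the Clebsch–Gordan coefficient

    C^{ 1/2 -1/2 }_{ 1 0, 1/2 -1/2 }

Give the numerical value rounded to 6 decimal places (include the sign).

+√(1/3) ≈ +0.577350

√[2·1!1!0!/3! · 1!1!0!1!0!1!] = √(1/3)
  +(−1)^0/∏(0,1,1,0,0,0)! = 1  (running 1)
⟨..|..⟩ = √(1/3)·(1) = +0.577350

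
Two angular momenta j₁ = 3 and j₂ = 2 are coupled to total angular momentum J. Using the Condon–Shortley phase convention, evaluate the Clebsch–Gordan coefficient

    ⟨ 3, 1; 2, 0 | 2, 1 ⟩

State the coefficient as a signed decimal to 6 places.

-0.377964

√[5·3!3!1!/8! · 4!2!2!2!3!1!] = √(36/7)
  +(−1)^1/∏(1,2,1,1,2,0)! = -1/4  (running -1/4)
  +(−1)^2/∏(2,1,0,0,3,1)! = 1/12  (running -1/6)
⟨..|..⟩ = √(36/7)·(-1/6) = -0.377964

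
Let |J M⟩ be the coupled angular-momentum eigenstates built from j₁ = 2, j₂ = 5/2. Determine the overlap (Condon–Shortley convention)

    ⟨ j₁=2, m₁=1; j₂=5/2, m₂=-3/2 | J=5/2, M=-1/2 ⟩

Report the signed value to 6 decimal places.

+0.414039

triangle: 2!×2!×3!/8! = 24/40320
(j±m)!: 3!×1!×1!×4!×2!×3! = 1728
prefactor² = (2J+1)×Δ×N² = 216/35
  k=0: +1/(0!×2!×1!×1!×1!×2!) = 1/4
  k=1: −1/(1!×1!×0!×0!×2!×3!) = -1/12
Σ = 1/6  ⇒  CG² = 216/35×1/6² = 6/35
CG = +√(6/35) = +0.414039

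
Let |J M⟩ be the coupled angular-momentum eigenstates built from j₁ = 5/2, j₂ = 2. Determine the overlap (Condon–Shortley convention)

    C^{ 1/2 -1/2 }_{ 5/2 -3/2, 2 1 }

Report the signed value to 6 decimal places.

√[2·4!1!0!/6! · 1!4!3!1!0!1!] = √(48/5)
  +(−1)^3/∏(3,1,1,0,0,0)! = -1/6  (running -1/6)
⟨..|..⟩ = √(48/5)·(-1/6) = -0.516398

-0.516398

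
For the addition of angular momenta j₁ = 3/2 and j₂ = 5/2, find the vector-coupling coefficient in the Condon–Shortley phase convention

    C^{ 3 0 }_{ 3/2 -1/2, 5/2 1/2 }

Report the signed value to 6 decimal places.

−√(1/5) ≈ -0.447214

triangle: 1!*2!*4!/8! = 48/40320
(j±m)!: 1!*2!*3!*2!*3!*3! = 864
prefactor² = (2J+1)*Δ*N² = 36/5
  k=0: +1/(0!*1!*2!*3!*0!*1!) = 1/12
  k=1: −1/(1!*0!*1!*2!*1!*2!) = -1/4
Σ = -1/6  ⇒  CG² = 36/5*(-1/6)² = 1/5
CG = −√(1/5) = -0.447214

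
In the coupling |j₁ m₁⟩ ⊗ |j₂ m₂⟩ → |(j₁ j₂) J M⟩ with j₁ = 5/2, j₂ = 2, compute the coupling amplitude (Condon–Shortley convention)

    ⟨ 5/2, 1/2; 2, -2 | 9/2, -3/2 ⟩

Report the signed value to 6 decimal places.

j₁+j₂−J=0  J+j₁−j₂=5  J−j₁+j₂=4  j₁+j₂+J+1=10
(j₁±m₁, j₂±m₂, J±M) = (3,2,0,4,3,6)
P² = 69120/7
sum k=0..0:
  [0] +1/288 = 1/288
S = 1/288
C² = P²·S² = 5/42 ; C = +0.345033

+0.345033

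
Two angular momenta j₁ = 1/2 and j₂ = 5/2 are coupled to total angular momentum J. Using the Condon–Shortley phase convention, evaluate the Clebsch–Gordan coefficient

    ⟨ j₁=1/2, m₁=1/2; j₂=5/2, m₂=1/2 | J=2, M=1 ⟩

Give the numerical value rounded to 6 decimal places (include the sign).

+√(1/3) ≈ +0.577350

triangle: 1!·0!·4!/6! = 24/720
(j±m)!: 1!·0!·3!·2!·3!·1! = 72
prefactor² = (2J+1)·Δ·N² = 12
  k=0: +1/(0!·1!·0!·3!·0!·1!) = 1/6
Σ = 1/6  ⇒  CG² = 12·1/6² = 1/3
CG = +√(1/3) = +0.577350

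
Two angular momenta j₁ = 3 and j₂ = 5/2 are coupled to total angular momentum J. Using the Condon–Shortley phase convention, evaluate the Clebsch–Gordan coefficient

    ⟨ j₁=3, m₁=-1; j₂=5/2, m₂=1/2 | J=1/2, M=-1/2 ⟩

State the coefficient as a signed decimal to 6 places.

j₁+j₂−J=5  J+j₁−j₂=1  J−j₁+j₂=0  j₁+j₂+J+1=7
(j₁±m₁, j₂±m₂, J±M) = (2,4,3,2,0,1)
P² = 192/7
sum k=3..3:
  [3] −1/12 = -1/12
S = -1/12
C² = P²·S² = 4/21 ; C = -0.436436

−√(4/21) ≈ -0.436436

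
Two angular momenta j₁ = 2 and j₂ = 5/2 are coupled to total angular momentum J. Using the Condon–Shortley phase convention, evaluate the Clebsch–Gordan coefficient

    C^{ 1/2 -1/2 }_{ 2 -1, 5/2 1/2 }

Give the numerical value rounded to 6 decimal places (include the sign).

−√(2/15) ≈ -0.365148

√[2·4!0!1!/6! · 1!3!3!2!0!1!] = √(24/5)
  +(−1)^3/∏(3,1,0,0,0,1)! = -1/6  (running -1/6)
⟨..|..⟩ = √(24/5)·(-1/6) = -0.365148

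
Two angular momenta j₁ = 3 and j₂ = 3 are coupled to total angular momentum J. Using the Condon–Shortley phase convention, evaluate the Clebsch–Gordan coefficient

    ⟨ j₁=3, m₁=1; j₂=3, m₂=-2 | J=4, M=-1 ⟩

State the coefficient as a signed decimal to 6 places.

j₁+j₂−J=2  J+j₁−j₂=4  J−j₁+j₂=4  j₁+j₂+J+1=11
(j₁±m₁, j₂±m₂, J±M) = (4,2,1,5,3,5)
P² = 82944/77
sum k=0..1:
  [0] +1/48 = 1/48
  [1] −1/144 = -1/144
S = 1/72
C² = P²·S² = 16/77 ; C = +0.455842

+0.455842  (= +√(16/77))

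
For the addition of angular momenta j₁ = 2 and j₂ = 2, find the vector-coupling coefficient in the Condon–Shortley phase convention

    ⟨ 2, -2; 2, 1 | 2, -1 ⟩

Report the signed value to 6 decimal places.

triangle: 2!·2!·2!/7! = 8/5040
(j±m)!: 0!·4!·3!·1!·1!·3! = 864
prefactor² = (2J+1)·Δ·N² = 48/7
  k=2: +1/(2!·0!·2!·1!·0!·1!) = 1/4
Σ = 1/4  ⇒  CG² = 48/7·1/4² = 3/7
CG = +√(3/7) = +0.654654

+√(3/7) = +0.654654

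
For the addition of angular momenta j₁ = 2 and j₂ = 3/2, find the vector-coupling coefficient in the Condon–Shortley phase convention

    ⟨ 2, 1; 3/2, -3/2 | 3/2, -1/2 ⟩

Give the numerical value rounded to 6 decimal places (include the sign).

+√(2/5) ≈ +0.632456

j₁+j₂−J=2  J+j₁−j₂=2  J−j₁+j₂=1  j₁+j₂+J+1=6
(j₁±m₁, j₂±m₂, J±M) = (3,1,0,3,1,2)
P² = 8/5
sum k=0..0:
  [0] +1/2 = 1/2
S = 1/2
C² = P²·S² = 2/5 ; C = +0.632456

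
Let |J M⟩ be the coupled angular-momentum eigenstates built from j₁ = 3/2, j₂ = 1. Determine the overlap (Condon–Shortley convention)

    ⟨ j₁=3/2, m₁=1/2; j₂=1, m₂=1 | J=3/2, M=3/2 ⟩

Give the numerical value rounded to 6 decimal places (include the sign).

-0.632456

√[4·1!2!1!/5! · 2!1!2!0!3!0!] = √(8/5)
  +(−1)^1/∏(1,0,0,1,2,0)! = -1/2  (running -1/2)
⟨..|..⟩ = √(8/5)·(-1/2) = -0.632456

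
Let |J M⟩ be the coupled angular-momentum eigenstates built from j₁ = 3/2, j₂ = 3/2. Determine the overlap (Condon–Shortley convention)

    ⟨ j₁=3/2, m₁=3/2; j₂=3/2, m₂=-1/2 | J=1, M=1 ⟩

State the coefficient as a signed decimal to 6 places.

+0.547723  (= +√(3/10))

j₁+j₂−J=2  J+j₁−j₂=1  J−j₁+j₂=1  j₁+j₂+J+1=5
(j₁±m₁, j₂±m₂, J±M) = (3,0,1,2,2,0)
P² = 6/5
sum k=0..0:
  [0] +1/2 = 1/2
S = 1/2
C² = P²·S² = 3/10 ; C = +0.547723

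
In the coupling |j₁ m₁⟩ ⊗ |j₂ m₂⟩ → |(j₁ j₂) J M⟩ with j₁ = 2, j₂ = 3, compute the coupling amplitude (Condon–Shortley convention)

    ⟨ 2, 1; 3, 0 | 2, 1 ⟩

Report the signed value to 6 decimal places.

triangle: 3!×1!×3!/8! = 36/40320
(j±m)!: 3!×1!×3!×3!×3!×1! = 1296
prefactor² = (2J+1)×Δ×N² = 81/14
  k=0: +1/(0!×3!×1!×3!×0!×0!) = 1/36
  k=1: −1/(1!×2!×0!×2!×1!×1!) = -1/4
Σ = -2/9  ⇒  CG² = 81/14×(-2/9)² = 2/7
CG = −√(2/7) = -0.534522

-0.534522  (= −√(2/7))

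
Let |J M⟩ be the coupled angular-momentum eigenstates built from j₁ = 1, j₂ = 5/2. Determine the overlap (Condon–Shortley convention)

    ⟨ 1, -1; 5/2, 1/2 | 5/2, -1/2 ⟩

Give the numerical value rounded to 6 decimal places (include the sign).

-0.717137

√[6·1!1!4!/7! · 0!2!3!2!2!3!] = √(288/35)
  +(−1)^1/∏(1,0,1,2,0,2)! = -1/4  (running -1/4)
⟨..|..⟩ = √(288/35)·(-1/4) = -0.717137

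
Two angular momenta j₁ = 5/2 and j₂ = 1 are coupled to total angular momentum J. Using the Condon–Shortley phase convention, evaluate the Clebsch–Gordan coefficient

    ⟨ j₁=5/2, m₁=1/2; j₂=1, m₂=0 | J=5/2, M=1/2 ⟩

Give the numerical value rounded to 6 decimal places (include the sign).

+0.169031  (= +√(1/35))

j₁+j₂−J=1  J+j₁−j₂=4  J−j₁+j₂=1  j₁+j₂+J+1=7
(j₁±m₁, j₂±m₂, J±M) = (3,2,1,1,3,2)
P² = 144/35
sum k=0..1:
  [0] +1/4 = 1/4
  [1] −1/6 = -1/6
S = 1/12
C² = P²·S² = 1/35 ; C = +0.169031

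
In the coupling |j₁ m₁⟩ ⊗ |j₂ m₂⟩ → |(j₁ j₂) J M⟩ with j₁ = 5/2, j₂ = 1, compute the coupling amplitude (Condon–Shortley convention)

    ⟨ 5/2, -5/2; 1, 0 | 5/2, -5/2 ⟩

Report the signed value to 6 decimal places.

−√(5/7) ≈ -0.845154

triangle: 1!×4!×1!/7! = 24/5040
(j±m)!: 0!×5!×1!×1!×0!×5! = 14400
prefactor² = (2J+1)×Δ×N² = 2880/7
  k=1: −1/(1!×0!×4!×0!×0!×1!) = -1/24
Σ = -1/24  ⇒  CG² = 2880/7×(-1/24)² = 5/7
CG = −√(5/7) = -0.845154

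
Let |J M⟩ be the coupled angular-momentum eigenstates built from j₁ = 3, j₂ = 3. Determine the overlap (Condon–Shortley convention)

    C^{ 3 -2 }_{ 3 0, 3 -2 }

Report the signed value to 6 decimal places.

-0.408248

j₁+j₂−J=3  J+j₁−j₂=3  J−j₁+j₂=3  j₁+j₂+J+1=10
(j₁±m₁, j₂±m₂, J±M) = (3,3,1,5,1,5)
P² = 216
sum k=0..1:
  [0] +1/72 = 1/72
  [1] −1/24 = -1/24
S = -1/36
C² = P²·S² = 1/6 ; C = -0.408248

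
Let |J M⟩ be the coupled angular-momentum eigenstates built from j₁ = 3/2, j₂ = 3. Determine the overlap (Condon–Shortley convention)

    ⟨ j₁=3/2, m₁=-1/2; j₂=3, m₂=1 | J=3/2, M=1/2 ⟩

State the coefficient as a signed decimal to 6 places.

+0.585540

√[4·3!0!3!/7! · 1!2!4!2!2!1!] = √(192/35)
  +(−1)^2/∏(2,1,0,2,0,1)! = 1/4  (running 1/4)
⟨..|..⟩ = √(192/35)·(1/4) = +0.585540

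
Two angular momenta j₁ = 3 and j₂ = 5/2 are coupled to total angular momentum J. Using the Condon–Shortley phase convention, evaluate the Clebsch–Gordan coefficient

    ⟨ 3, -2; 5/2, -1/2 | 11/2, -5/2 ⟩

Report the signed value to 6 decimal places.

√[12·0!6!5!/12! · 1!5!2!3!3!8!] = √(8294400/11)
  +(−1)^0/∏(0,0,5,2,1,3)! = 1/1440  (running 1/1440)
⟨..|..⟩ = √(8294400/11)·(1/1440) = +0.603023

+√(4/11) ≈ +0.603023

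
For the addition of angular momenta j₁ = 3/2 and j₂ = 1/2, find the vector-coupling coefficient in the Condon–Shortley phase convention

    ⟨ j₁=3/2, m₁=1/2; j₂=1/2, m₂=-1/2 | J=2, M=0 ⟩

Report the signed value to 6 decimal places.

j₁+j₂−J=0  J+j₁−j₂=3  J−j₁+j₂=1  j₁+j₂+J+1=5
(j₁±m₁, j₂±m₂, J±M) = (2,1,0,1,2,2)
P² = 2
sum k=0..0:
  [0] +1/2 = 1/2
S = 1/2
C² = P²·S² = 1/2 ; C = +0.707107

+√(1/2) = +0.707107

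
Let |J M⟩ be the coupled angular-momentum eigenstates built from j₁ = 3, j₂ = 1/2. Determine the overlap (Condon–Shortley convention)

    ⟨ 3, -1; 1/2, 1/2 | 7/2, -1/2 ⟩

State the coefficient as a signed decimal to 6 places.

+√(3/7) = +0.654654

triangle: 0!×6!×1!/8! = 720/40320
(j±m)!: 2!×4!×1!×0!×3!×4! = 6912
prefactor² = (2J+1)×Δ×N² = 6912/7
  k=0: +1/(0!×0!×4!×1!×2!×0!) = 1/48
Σ = 1/48  ⇒  CG² = 6912/7×1/48² = 3/7
CG = +√(3/7) = +0.654654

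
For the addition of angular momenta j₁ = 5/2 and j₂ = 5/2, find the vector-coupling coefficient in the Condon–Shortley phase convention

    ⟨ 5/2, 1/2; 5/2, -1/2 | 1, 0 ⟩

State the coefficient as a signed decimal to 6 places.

+√(1/70) = +0.119523

j₁+j₂−J=4  J+j₁−j₂=1  J−j₁+j₂=1  j₁+j₂+J+1=7
(j₁±m₁, j₂±m₂, J±M) = (3,2,2,3,1,1)
P² = 72/35
sum k=1..2:
  [1] −1/6 = -1/6
  [2] +1/4 = 1/4
S = 1/12
C² = P²·S² = 1/70 ; C = +0.119523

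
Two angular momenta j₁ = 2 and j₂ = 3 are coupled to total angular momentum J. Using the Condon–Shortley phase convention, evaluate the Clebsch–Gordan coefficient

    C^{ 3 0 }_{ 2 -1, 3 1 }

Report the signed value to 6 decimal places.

triangle: 2!·2!·4!/9! = 96/362880
(j±m)!: 1!·3!·4!·2!·3!·3! = 10368
prefactor² = (2J+1)·Δ·N² = 96/5
  k=1: −1/(1!·1!·2!·3!·0!·1!) = -1/12
  k=2: +1/(2!·0!·1!·2!·1!·2!) = 1/8
Σ = 1/24  ⇒  CG² = 96/5·1/24² = 1/30
CG = +√(1/30) = +0.182574

+0.182574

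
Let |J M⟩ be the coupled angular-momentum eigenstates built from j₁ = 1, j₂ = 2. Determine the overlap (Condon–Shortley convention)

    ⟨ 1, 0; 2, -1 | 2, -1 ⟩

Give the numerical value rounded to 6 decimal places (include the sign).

+0.408248  (= +√(1/6))

√[5·1!1!3!/6! · 1!1!1!3!1!3!] = √(3/2)
  +(−1)^0/∏(0,1,1,1,0,2)! = 1/2  (running 1/2)
  +(−1)^1/∏(1,0,0,0,1,3)! = -1/6  (running 1/3)
⟨..|..⟩ = √(3/2)·(1/3) = +0.408248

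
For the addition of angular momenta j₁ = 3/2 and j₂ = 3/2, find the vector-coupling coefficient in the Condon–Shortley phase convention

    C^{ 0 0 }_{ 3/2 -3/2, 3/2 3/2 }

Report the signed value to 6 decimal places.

√[1·3!0!0!/4! · 0!3!3!0!0!0!] = √(9)
  +(−1)^3/∏(3,0,0,0,0,0)! = -1/6  (running -1/6)
⟨..|..⟩ = √(9)·(-1/6) = -0.500000

−√(1/4) ≈ -0.500000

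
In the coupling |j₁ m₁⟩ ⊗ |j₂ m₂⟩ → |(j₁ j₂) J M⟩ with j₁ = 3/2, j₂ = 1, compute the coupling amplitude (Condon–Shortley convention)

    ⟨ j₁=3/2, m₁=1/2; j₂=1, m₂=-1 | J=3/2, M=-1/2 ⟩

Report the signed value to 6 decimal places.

+0.730297  (= +√(8/15))

j₁+j₂−J=1  J+j₁−j₂=2  J−j₁+j₂=1  j₁+j₂+J+1=5
(j₁±m₁, j₂±m₂, J±M) = (2,1,0,2,1,2)
P² = 8/15
sum k=0..0:
  [0] +1/1 = 1
S = 1
C² = P²·S² = 8/15 ; C = +0.730297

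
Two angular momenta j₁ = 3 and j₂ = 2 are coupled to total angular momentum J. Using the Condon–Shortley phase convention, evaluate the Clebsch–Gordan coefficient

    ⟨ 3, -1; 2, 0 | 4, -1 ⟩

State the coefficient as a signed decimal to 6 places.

j₁+j₂−J=1  J+j₁−j₂=5  J−j₁+j₂=3  j₁+j₂+J+1=10
(j₁±m₁, j₂±m₂, J±M) = (2,4,2,2,3,5)
P² = 1728/7
sum k=0..1:
  [0] +1/48 = 1/48
  [1] −1/24 = -1/24
S = -1/48
C² = P²·S² = 3/28 ; C = -0.327327

−√(3/28) = -0.327327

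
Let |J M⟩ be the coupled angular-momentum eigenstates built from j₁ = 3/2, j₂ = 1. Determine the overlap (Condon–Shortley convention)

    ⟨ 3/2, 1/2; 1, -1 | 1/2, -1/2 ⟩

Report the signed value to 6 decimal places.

+√(1/6) = +0.408248

triangle: 2!·1!·0!/4! = 2/24
(j±m)!: 2!·1!·0!·2!·0!·1! = 4
prefactor² = (2J+1)·Δ·N² = 2/3
  k=0: +1/(0!·2!·1!·0!·0!·0!) = 1/2
Σ = 1/2  ⇒  CG² = 2/3·1/2² = 1/6
CG = +√(1/6) = +0.408248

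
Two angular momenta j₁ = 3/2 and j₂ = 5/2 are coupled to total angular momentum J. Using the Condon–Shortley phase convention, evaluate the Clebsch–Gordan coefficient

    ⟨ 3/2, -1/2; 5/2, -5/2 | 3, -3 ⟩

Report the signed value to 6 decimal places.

triangle: 1!×2!×4!/8! = 48/40320
(j±m)!: 1!×2!×0!×5!×0!×6! = 172800
prefactor² = (2J+1)×Δ×N² = 1440
  k=0: +1/(0!×1!×2!×0!×0!×4!) = 1/48
Σ = 1/48  ⇒  CG² = 1440×1/48² = 5/8
CG = +√(5/8) = +0.790569

+√(5/8) = +0.790569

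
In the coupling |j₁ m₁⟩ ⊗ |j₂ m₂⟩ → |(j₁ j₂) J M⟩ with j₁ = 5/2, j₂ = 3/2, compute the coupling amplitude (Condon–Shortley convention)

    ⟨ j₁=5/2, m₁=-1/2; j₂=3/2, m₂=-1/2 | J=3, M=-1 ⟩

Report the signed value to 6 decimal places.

+0.129099

j₁+j₂−J=1  J+j₁−j₂=4  J−j₁+j₂=2  j₁+j₂+J+1=8
(j₁±m₁, j₂±m₂, J±M) = (2,3,1,2,2,4)
P² = 48/5
sum k=0..1:
  [0] +1/6 = 1/6
  [1] −1/8 = -1/8
S = 1/24
C² = P²·S² = 1/60 ; C = +0.129099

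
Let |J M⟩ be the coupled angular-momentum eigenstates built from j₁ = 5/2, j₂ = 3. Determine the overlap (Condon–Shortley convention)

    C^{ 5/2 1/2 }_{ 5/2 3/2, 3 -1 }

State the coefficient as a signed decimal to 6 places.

-0.169031  (= −√(1/35))

√[6·3!2!3!/9! · 4!1!2!4!3!2!] = √(576/35)
  +(−1)^0/∏(0,3,1,2,1,1)! = 1/12  (running 1/12)
  +(−1)^1/∏(1,2,0,1,2,2)! = -1/8  (running -1/24)
⟨..|..⟩ = √(576/35)·(-1/24) = -0.169031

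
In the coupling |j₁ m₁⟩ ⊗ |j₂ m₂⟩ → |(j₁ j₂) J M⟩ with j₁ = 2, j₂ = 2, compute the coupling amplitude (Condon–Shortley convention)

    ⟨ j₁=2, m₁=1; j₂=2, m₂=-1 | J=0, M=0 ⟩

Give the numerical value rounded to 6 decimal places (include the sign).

triangle: 4!*0!*0!/5! = 24/120
(j±m)!: 3!*1!*1!*3!*0!*0! = 36
prefactor² = (2J+1)*Δ*N² = 36/5
  k=1: −1/(1!*3!*0!*0!*0!*0!) = -1/6
Σ = -1/6  ⇒  CG² = 36/5*(-1/6)² = 1/5
CG = −√(1/5) = -0.447214

−√(1/5) = -0.447214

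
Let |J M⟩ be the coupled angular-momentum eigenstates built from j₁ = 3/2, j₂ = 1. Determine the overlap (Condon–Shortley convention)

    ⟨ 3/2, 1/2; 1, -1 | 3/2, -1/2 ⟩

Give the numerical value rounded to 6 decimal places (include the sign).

+0.730297

√[4·1!2!1!/5! · 2!1!0!2!1!2!] = √(8/15)
  +(−1)^0/∏(0,1,1,0,1,1)! = 1  (running 1)
⟨..|..⟩ = √(8/15)·(1) = +0.730297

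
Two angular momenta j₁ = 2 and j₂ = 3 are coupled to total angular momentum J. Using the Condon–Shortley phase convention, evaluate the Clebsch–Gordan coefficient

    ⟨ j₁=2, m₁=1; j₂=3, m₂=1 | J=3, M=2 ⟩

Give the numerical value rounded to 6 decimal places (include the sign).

−√(1/4) = -0.500000

triangle: 2!×2!×4!/9! = 96/362880
(j±m)!: 3!×1!×4!×2!×5!×1! = 34560
prefactor² = (2J+1)×Δ×N² = 64
  k=0: +1/(0!×2!×1!×4!×1!×0!) = 1/48
  k=1: −1/(1!×1!×0!×3!×2!×1!) = -1/12
Σ = -1/16  ⇒  CG² = 64×(-1/16)² = 1/4
CG = −√(1/4) = -0.500000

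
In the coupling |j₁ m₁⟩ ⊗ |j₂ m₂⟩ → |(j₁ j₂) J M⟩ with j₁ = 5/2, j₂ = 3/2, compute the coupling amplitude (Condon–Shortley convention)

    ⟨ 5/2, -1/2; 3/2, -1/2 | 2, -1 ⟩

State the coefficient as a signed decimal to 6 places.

√[5·2!3!1!/7! · 2!3!1!2!1!3!] = √(12/7)
  +(−1)^0/∏(0,2,3,1,0,0)! = 1/12  (running 1/12)
  +(−1)^1/∏(1,1,2,0,1,1)! = -1/2  (running -5/12)
⟨..|..⟩ = √(12/7)·(-5/12) = -0.545545

-0.545545  (= −√(25/84))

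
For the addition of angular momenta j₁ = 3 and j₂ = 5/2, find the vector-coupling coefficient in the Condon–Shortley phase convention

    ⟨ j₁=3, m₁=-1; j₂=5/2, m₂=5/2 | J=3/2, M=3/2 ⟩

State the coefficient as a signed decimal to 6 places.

triangle: 4!·2!·1!/8! = 48/40320
(j±m)!: 2!·4!·5!·0!·3!·0! = 34560
prefactor² = (2J+1)·Δ·N² = 1152/7
  k=4: +1/(4!·0!·0!·1!·2!·0!) = 1/48
Σ = 1/48  ⇒  CG² = 1152/7·1/48² = 1/14
CG = +√(1/14) = +0.267261

+√(1/14) ≈ +0.267261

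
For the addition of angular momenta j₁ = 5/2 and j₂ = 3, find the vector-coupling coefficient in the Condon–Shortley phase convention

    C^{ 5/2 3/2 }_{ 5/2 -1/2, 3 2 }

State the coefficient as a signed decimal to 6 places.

√[6·3!2!3!/9! · 2!3!5!1!4!1!] = √(288/7)
  +(−1)^2/∏(2,1,1,3,1,0)! = 1/12  (running 1/12)
  +(−1)^3/∏(3,0,0,2,2,1)! = -1/24  (running 1/24)
⟨..|..⟩ = √(288/7)·(1/24) = +0.267261

+0.267261  (= +√(1/14))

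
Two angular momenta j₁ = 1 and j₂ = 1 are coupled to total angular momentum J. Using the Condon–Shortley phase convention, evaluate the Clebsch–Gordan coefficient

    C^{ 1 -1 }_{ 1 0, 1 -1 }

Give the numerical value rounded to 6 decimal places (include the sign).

+0.707107

√[3·1!1!1!/4! · 1!1!0!2!0!2!] = √(1/2)
  +(−1)^0/∏(0,1,1,0,0,1)! = 1  (running 1)
⟨..|..⟩ = √(1/2)·(1) = +0.707107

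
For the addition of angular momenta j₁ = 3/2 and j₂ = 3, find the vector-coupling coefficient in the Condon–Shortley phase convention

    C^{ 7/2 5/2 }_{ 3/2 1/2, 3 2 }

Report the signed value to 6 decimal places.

j₁+j₂−J=1  J+j₁−j₂=2  J−j₁+j₂=5  j₁+j₂+J+1=9
(j₁±m₁, j₂±m₂, J±M) = (2,1,5,1,6,1)
P² = 6400/7
sum k=0..1:
  [0] +1/120 = 1/120
  [1] −1/48 = -1/48
S = -1/80
C² = P²·S² = 1/7 ; C = -0.377964

−√(1/7) = -0.377964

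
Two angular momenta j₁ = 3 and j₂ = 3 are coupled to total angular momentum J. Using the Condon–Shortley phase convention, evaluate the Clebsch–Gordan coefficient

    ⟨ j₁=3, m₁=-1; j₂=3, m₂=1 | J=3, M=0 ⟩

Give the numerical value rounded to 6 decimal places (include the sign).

+0.408248

j₁+j₂−J=3  J+j₁−j₂=3  J−j₁+j₂=3  j₁+j₂+J+1=10
(j₁±m₁, j₂±m₂, J±M) = (2,4,4,2,3,3)
P² = 864/25
sum k=1..3:
  [1] −1/72 = -1/72
  [2] +1/8 = 1/8
  [3] −1/24 = -1/24
S = 5/72
C² = P²·S² = 1/6 ; C = +0.408248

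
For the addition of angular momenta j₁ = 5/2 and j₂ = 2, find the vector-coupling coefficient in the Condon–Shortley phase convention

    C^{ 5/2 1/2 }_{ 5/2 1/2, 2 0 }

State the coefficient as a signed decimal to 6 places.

−√(8/35) ≈ -0.478091

√[6·2!3!2!/8! · 3!2!2!2!3!2!] = √(72/35)
  +(−1)^0/∏(0,2,2,2,1,0)! = 1/8  (running 1/8)
  +(−1)^1/∏(1,1,1,1,2,1)! = -1/2  (running -3/8)
  +(−1)^2/∏(2,0,0,0,3,2)! = 1/24  (running -1/3)
⟨..|..⟩ = √(72/35)·(-1/3) = -0.478091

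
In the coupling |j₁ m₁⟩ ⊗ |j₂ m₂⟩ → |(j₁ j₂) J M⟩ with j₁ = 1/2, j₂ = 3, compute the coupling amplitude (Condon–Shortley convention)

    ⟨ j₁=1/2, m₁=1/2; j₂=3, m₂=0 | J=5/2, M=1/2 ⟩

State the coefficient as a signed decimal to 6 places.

√[6·1!0!5!/7! · 1!0!3!3!3!2!] = √(432/7)
  +(−1)^0/∏(0,1,0,3,0,2)! = 1/12  (running 1/12)
⟨..|..⟩ = √(432/7)·(1/12) = +0.654654

+√(3/7) = +0.654654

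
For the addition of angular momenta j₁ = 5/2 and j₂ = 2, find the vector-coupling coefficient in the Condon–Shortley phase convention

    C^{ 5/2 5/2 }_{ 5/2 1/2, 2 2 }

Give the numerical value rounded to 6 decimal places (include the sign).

triangle: 2!*3!*2!/8! = 24/40320
(j±m)!: 3!*2!*4!*0!*5!*0! = 34560
prefactor² = (2J+1)*Δ*N² = 864/7
  k=2: +1/(2!*0!*0!*2!*3!*0!) = 1/24
Σ = 1/24  ⇒  CG² = 864/7*1/24² = 3/14
CG = +√(3/14) = +0.462910

+√(3/14) ≈ +0.462910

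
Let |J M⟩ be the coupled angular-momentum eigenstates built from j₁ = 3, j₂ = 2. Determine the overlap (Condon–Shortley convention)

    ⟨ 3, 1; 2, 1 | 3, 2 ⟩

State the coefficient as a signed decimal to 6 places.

-0.500000  (= −√(1/4))

√[7·2!4!2!/9! · 4!2!3!1!5!1!] = √(64)
  +(−1)^1/∏(1,1,1,2,3,0)! = -1/12  (running -1/12)
  +(−1)^2/∏(2,0,0,1,4,1)! = 1/48  (running -1/16)
⟨..|..⟩ = √(64)·(-1/16) = -0.500000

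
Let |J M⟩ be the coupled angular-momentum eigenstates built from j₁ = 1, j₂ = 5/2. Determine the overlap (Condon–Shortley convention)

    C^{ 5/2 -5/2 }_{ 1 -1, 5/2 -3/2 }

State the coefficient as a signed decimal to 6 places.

√[6·1!1!4!/7! · 0!2!1!4!0!5!] = √(1152/7)
  +(−1)^1/∏(1,0,1,0,0,4)! = -1/24  (running -1/24)
⟨..|..⟩ = √(1152/7)·(-1/24) = -0.534522

-0.534522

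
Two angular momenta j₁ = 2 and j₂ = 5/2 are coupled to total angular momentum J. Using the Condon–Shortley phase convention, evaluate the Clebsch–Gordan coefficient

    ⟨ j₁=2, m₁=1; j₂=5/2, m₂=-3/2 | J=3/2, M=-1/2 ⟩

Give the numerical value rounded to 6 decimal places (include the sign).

−√(2/105) = -0.138013

√[4·3!1!2!/7! · 3!1!1!4!1!2!] = √(96/35)
  +(−1)^0/∏(0,3,1,1,0,1)! = 1/6  (running 1/6)
  +(−1)^1/∏(1,2,0,0,1,2)! = -1/4  (running -1/12)
⟨..|..⟩ = √(96/35)·(-1/12) = -0.138013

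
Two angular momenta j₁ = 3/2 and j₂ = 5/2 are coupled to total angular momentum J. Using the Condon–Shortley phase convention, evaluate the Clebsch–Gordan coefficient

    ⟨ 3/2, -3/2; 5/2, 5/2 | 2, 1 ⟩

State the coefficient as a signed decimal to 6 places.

√[5·2!1!3!/7! · 0!3!5!0!3!1!] = √(360/7)
  +(−1)^2/∏(2,0,1,3,0,0)! = 1/12  (running 1/12)
⟨..|..⟩ = √(360/7)·(1/12) = +0.597614

+0.597614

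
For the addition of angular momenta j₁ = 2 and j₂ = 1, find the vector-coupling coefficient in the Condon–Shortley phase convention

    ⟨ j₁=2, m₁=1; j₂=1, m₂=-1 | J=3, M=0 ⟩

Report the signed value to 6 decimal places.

+0.447214  (= +√(1/5))

j₁+j₂−J=0  J+j₁−j₂=4  J−j₁+j₂=2  j₁+j₂+J+1=7
(j₁±m₁, j₂±m₂, J±M) = (3,1,0,2,3,3)
P² = 144/5
sum k=0..0:
  [0] +1/12 = 1/12
S = 1/12
C² = P²·S² = 1/5 ; C = +0.447214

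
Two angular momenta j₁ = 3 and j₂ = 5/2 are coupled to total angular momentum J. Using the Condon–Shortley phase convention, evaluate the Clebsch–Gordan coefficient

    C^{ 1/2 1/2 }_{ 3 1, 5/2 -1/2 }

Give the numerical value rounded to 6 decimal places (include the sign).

+0.436436

√[2·5!1!0!/7! · 4!2!2!3!1!0!] = √(192/7)
  +(−1)^2/∏(2,3,0,0,1,0)! = 1/12  (running 1/12)
⟨..|..⟩ = √(192/7)·(1/12) = +0.436436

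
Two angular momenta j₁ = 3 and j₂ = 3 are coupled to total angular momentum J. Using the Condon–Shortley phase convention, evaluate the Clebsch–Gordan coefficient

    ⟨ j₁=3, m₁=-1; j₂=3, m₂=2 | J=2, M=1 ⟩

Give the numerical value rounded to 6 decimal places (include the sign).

-0.422577  (= −√(5/28))

j₁+j₂−J=4  J+j₁−j₂=2  J−j₁+j₂=2  j₁+j₂+J+1=9
(j₁±m₁, j₂±m₂, J±M) = (2,4,5,1,3,1)
P² = 320/7
sum k=3..4:
  [3] −1/12 = -1/12
  [4] +1/48 = 1/48
S = -1/16
C² = P²·S² = 5/28 ; C = -0.422577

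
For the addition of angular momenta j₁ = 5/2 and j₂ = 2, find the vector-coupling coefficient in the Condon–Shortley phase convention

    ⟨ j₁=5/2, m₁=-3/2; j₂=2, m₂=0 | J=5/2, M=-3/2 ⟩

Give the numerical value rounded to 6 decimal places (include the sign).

-0.119523  (= −√(1/70))

√[6·2!3!2!/8! · 1!4!2!2!1!4!] = √(288/35)
  +(−1)^1/∏(1,1,3,1,0,1)! = -1/6  (running -1/6)
  +(−1)^2/∏(2,0,2,0,1,2)! = 1/8  (running -1/24)
⟨..|..⟩ = √(288/35)·(-1/24) = -0.119523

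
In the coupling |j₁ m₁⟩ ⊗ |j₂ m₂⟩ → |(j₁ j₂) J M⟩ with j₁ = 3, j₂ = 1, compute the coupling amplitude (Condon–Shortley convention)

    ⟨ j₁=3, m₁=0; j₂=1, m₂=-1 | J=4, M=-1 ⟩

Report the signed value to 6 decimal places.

+0.597614

√[9·0!6!2!/9! · 3!3!0!2!3!5!] = √(12960/7)
  +(−1)^0/∏(0,0,3,0,3,2)! = 1/72  (running 1/72)
⟨..|..⟩ = √(12960/7)·(1/72) = +0.597614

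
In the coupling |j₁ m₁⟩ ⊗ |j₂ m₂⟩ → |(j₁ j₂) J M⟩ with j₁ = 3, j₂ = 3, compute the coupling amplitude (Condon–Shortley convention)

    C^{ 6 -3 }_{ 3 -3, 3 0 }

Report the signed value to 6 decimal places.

triangle: 0!*6!*6!/13! = 518400/6227020800
(j±m)!: 0!*6!*3!*3!*3!*9! = 56435097600
prefactor² = (2J+1)*Δ*N² = 671846400/11
  k=0: +1/(0!*0!*6!*3!*0!*3!) = 1/25920
Σ = 1/25920  ⇒  CG² = 671846400/11*1/25920² = 1/11
CG = +√(1/11) = +0.301511

+√(1/11) ≈ +0.301511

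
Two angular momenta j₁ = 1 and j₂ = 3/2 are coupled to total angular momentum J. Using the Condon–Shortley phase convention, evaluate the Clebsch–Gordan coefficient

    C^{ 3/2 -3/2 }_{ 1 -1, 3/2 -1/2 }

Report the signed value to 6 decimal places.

-0.632456

triangle: 1!×1!×2!/5! = 2/120
(j±m)!: 0!×2!×1!×2!×0!×3! = 24
prefactor² = (2J+1)×Δ×N² = 8/5
  k=1: −1/(1!×0!×1!×0!×0!×2!) = -1/2
Σ = -1/2  ⇒  CG² = 8/5×(-1/2)² = 2/5
CG = −√(2/5) = -0.632456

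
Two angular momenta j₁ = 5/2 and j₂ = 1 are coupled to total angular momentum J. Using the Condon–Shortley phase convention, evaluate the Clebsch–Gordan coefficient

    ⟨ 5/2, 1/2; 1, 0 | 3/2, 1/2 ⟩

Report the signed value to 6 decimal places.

−√(2/5) ≈ -0.632456

triangle: 2!*3!*0!/6! = 12/720
(j±m)!: 3!*2!*1!*1!*2!*1! = 24
prefactor² = (2J+1)*Δ*N² = 8/5
  k=1: −1/(1!*1!*1!*0!*2!*0!) = -1/2
Σ = -1/2  ⇒  CG² = 8/5*(-1/2)² = 2/5
CG = −√(2/5) = -0.632456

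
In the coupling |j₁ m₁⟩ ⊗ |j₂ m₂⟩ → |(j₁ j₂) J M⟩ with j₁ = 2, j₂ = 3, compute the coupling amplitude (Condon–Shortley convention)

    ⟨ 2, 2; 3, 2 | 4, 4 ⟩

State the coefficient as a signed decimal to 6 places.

+√(2/5) = +0.632456

triangle: 1!*3!*5!/10! = 720/3628800
(j±m)!: 4!*0!*5!*1!*8!*0! = 116121600
prefactor² = (2J+1)*Δ*N² = 207360
  k=0: +1/(0!*1!*0!*5!*3!*0!) = 1/720
Σ = 1/720  ⇒  CG² = 207360*1/720² = 2/5
CG = +√(2/5) = +0.632456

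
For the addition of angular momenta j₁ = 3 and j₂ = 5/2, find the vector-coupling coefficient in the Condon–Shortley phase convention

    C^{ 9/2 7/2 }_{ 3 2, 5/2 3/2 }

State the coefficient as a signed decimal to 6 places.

+√(1/99) ≈ +0.100504

√[10·1!5!4!/11! · 5!1!4!1!8!1!] = √(921600/11)
  +(−1)^0/∏(0,1,1,4,4,0)! = 1/576  (running 1/576)
  +(−1)^1/∏(1,0,0,3,5,1)! = -1/720  (running 1/2880)
⟨..|..⟩ = √(921600/11)·(1/2880) = +0.100504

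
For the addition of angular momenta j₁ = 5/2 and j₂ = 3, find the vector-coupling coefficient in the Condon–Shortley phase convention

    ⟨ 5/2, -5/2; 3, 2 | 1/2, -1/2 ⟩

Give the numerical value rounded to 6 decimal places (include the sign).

-0.218218

j₁+j₂−J=5  J+j₁−j₂=0  J−j₁+j₂=1  j₁+j₂+J+1=7
(j₁±m₁, j₂±m₂, J±M) = (0,5,5,1,0,1)
P² = 4800/7
sum k=5..5:
  [5] −1/120 = -1/120
S = -1/120
C² = P²·S² = 1/21 ; C = -0.218218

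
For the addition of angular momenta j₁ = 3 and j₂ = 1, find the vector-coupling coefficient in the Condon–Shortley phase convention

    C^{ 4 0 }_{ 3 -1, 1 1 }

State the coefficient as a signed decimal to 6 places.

triangle: 0!*6!*2!/9! = 1440/362880
(j±m)!: 2!*4!*2!*0!*4!*4! = 55296
prefactor² = (2J+1)*Δ*N² = 13824/7
  k=0: +1/(0!*0!*4!*2!*2!*0!) = 1/96
Σ = 1/96  ⇒  CG² = 13824/7*1/96² = 3/14
CG = +√(3/14) = +0.462910

+0.462910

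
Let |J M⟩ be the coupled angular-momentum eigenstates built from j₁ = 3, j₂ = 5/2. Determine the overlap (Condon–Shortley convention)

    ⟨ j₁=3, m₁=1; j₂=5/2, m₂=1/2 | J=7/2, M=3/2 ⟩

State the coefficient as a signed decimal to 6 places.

√[8·2!4!3!/10! · 4!2!3!2!5!2!] = √(3072/35)
  +(−1)^0/∏(0,2,2,3,2,0)! = 1/48  (running 1/48)
  +(−1)^1/∏(1,1,1,2,3,1)! = -1/12  (running -1/16)
  +(−1)^2/∏(2,0,0,1,4,2)! = 1/96  (running -5/96)
⟨..|..⟩ = √(3072/35)·(-5/96) = -0.487950

−√(5/21) ≈ -0.487950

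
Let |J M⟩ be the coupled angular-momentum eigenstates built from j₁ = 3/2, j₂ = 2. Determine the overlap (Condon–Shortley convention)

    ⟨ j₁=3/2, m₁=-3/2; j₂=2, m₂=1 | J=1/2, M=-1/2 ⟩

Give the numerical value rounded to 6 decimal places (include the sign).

-0.316228

triangle: 3!×0!×1!/5! = 6/120
(j±m)!: 0!×3!×3!×1!×0!×1! = 36
prefactor² = (2J+1)×Δ×N² = 18/5
  k=3: −1/(3!×0!×0!×0!×0!×1!) = -1/6
Σ = -1/6  ⇒  CG² = 18/5×(-1/6)² = 1/10
CG = −√(1/10) = -0.316228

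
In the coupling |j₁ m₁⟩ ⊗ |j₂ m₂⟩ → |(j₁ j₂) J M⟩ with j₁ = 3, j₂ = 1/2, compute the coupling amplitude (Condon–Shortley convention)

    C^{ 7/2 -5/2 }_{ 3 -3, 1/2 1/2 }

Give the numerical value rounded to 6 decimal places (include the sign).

j₁+j₂−J=0  J+j₁−j₂=6  J−j₁+j₂=1  j₁+j₂+J+1=8
(j₁±m₁, j₂±m₂, J±M) = (0,6,1,0,1,6)
P² = 518400/7
sum k=0..0:
  [0] +1/720 = 1/720
S = 1/720
C² = P²·S² = 1/7 ; C = +0.377964

+0.377964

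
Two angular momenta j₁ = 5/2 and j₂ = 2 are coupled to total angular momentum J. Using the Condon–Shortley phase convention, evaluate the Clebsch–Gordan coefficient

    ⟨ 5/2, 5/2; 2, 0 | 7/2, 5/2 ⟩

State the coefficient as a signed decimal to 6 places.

√[8·1!4!3!/9! · 5!0!2!2!6!1!] = √(7680/7)
  +(−1)^0/∏(0,1,0,2,4,1)! = 1/48  (running 1/48)
⟨..|..⟩ = √(7680/7)·(1/48) = +0.690066

+0.690066  (= +√(10/21))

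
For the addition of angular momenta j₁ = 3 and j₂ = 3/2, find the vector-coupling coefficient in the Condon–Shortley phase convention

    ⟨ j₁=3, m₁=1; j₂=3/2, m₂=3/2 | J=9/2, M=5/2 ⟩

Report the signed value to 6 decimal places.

+√(5/12) = +0.645497

j₁+j₂−J=0  J+j₁−j₂=6  J−j₁+j₂=3  j₁+j₂+J+1=10
(j₁±m₁, j₂±m₂, J±M) = (4,2,3,0,7,2)
P² = 34560
sum k=0..0:
  [0] +1/288 = 1/288
S = 1/288
C² = P²·S² = 5/12 ; C = +0.645497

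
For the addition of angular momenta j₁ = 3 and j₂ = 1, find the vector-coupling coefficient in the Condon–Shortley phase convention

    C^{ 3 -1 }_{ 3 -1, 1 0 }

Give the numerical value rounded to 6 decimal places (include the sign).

triangle: 1!*5!*1!/8! = 120/40320
(j±m)!: 2!*4!*1!*1!*2!*4! = 2304
prefactor² = (2J+1)*Δ*N² = 48
  k=0: +1/(0!*1!*4!*1!*1!*0!) = 1/24
  k=1: −1/(1!*0!*3!*0!*2!*1!) = -1/12
Σ = -1/24  ⇒  CG² = 48*(-1/24)² = 1/12
CG = −√(1/12) = -0.288675

-0.288675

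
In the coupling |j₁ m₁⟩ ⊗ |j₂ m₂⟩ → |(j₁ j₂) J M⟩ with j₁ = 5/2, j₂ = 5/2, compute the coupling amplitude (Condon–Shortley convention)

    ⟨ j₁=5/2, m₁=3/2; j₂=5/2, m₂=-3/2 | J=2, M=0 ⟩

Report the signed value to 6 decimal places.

+√(1/84) ≈ +0.109109

j₁+j₂−J=3  J+j₁−j₂=2  J−j₁+j₂=2  j₁+j₂+J+1=8
(j₁±m₁, j₂±m₂, J±M) = (4,1,1,4,2,2)
P² = 48/7
sum k=0..1:
  [0] +1/6 = 1/6
  [1] −1/8 = -1/8
S = 1/24
C² = P²·S² = 1/84 ; C = +0.109109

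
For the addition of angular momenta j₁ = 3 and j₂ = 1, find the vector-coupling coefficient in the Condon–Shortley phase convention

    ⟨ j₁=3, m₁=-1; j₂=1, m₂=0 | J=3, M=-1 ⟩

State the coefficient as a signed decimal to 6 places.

triangle: 1!*5!*1!/8! = 120/40320
(j±m)!: 2!*4!*1!*1!*2!*4! = 2304
prefactor² = (2J+1)*Δ*N² = 48
  k=0: +1/(0!*1!*4!*1!*1!*0!) = 1/24
  k=1: −1/(1!*0!*3!*0!*2!*1!) = -1/12
Σ = -1/24  ⇒  CG² = 48*(-1/24)² = 1/12
CG = −√(1/12) = -0.288675

-0.288675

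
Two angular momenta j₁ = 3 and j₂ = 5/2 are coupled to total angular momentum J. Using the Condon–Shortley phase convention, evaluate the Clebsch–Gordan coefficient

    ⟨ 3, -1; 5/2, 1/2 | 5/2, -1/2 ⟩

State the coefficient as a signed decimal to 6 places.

triangle: 3!·3!·2!/9! = 72/362880
(j±m)!: 2!·4!·3!·2!·2!·3! = 6912
prefactor² = (2J+1)·Δ·N² = 288/35
  k=1: −1/(1!·2!·3!·2!·0!·0!) = -1/24
  k=2: +1/(2!·1!·2!·1!·1!·1!) = 1/4
  k=3: −1/(3!·0!·1!·0!·2!·2!) = -1/24
Σ = 1/6  ⇒  CG² = 288/35·1/6² = 8/35
CG = +√(8/35) = +0.478091

+√(8/35) ≈ +0.478091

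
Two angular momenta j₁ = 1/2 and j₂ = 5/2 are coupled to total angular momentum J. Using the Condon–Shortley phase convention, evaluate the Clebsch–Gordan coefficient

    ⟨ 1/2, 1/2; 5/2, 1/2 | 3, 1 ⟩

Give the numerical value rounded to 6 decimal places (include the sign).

triangle: 0!·1!·5!/7! = 120/5040
(j±m)!: 1!·0!·3!·2!·4!·2! = 576
prefactor² = (2J+1)·Δ·N² = 96
  k=0: +1/(0!·0!·0!·3!·1!·2!) = 1/12
Σ = 1/12  ⇒  CG² = 96·1/12² = 2/3
CG = +√(2/3) = +0.816497

+0.816497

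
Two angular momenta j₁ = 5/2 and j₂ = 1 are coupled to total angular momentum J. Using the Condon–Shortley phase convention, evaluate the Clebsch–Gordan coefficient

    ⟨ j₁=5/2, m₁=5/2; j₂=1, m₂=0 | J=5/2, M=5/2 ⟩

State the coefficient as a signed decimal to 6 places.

+√(5/7) = +0.845154

√[6·1!4!1!/7! · 5!0!1!1!5!0!] = √(2880/7)
  +(−1)^0/∏(0,1,0,1,4,0)! = 1/24  (running 1/24)
⟨..|..⟩ = √(2880/7)·(1/24) = +0.845154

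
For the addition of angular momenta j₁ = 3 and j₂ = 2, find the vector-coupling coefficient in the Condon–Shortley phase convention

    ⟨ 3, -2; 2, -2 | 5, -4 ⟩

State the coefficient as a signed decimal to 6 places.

triangle: 0!*6!*4!/11! = 17280/39916800
(j±m)!: 1!*5!*0!*4!*1!*9! = 1045094400
prefactor² = (2J+1)*Δ*N² = 4976640
  k=0: +1/(0!*0!*5!*0!*1!*4!) = 1/2880
Σ = 1/2880  ⇒  CG² = 4976640*1/2880² = 3/5
CG = +√(3/5) = +0.774597

+0.774597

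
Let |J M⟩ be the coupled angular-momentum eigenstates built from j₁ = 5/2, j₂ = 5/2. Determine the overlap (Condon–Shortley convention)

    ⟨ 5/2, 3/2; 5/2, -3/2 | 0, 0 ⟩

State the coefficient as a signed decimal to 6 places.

-0.408248

triangle: 5!*0!*0!/6! = 120/720
(j±m)!: 4!*1!*1!*4!*0!*0! = 576
prefactor² = (2J+1)*Δ*N² = 96
  k=1: −1/(1!*4!*0!*0!*0!*0!) = -1/24
Σ = -1/24  ⇒  CG² = 96*(-1/24)² = 1/6
CG = −√(1/6) = -0.408248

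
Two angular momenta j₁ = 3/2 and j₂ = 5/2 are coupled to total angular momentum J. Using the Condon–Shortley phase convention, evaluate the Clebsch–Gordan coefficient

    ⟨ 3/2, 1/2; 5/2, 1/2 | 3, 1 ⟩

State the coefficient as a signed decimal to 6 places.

j₁+j₂−J=1  J+j₁−j₂=2  J−j₁+j₂=4  j₁+j₂+J+1=8
(j₁±m₁, j₂±m₂, J±M) = (2,1,3,2,4,2)
P² = 48/5
sum k=0..1:
  [0] +1/6 = 1/6
  [1] −1/8 = -1/8
S = 1/24
C² = P²·S² = 1/60 ; C = +0.129099

+0.129099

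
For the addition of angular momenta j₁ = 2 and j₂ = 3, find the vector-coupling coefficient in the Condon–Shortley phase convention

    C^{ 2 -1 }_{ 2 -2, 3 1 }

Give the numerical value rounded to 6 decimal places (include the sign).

√[5·3!1!3!/8! · 0!4!4!2!1!3!] = √(216/7)
  +(−1)^3/∏(3,0,1,1,0,2)! = -1/12  (running -1/12)
⟨..|..⟩ = √(216/7)·(-1/12) = -0.462910

-0.462910  (= −√(3/14))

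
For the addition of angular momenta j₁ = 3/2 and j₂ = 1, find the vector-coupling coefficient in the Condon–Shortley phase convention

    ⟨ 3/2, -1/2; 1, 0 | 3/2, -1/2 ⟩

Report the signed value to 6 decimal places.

j₁+j₂−J=1  J+j₁−j₂=2  J−j₁+j₂=1  j₁+j₂+J+1=5
(j₁±m₁, j₂±m₂, J±M) = (1,2,1,1,1,2)
P² = 4/15
sum k=0..1:
  [0] +1/2 = 1/2
  [1] −1/1 = -1
S = -1/2
C² = P²·S² = 1/15 ; C = -0.258199

-0.258199  (= −√(1/15))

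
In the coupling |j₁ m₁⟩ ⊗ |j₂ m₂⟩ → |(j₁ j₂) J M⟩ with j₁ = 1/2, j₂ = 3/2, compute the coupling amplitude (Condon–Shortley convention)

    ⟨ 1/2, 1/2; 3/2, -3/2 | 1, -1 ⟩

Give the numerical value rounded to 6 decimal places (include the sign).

j₁+j₂−J=1  J+j₁−j₂=0  J−j₁+j₂=2  j₁+j₂+J+1=4
(j₁±m₁, j₂±m₂, J±M) = (1,0,0,3,0,2)
P² = 3
sum k=0..0:
  [0] +1/2 = 1/2
S = 1/2
C² = P²·S² = 3/4 ; C = +0.866025

+√(3/4) ≈ +0.866025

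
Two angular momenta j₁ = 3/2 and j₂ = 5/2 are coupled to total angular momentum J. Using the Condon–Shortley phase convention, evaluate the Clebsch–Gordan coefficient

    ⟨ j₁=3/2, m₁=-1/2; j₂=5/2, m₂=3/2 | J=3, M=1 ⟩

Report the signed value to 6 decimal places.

−√(49/120) = -0.639010

j₁+j₂−J=1  J+j₁−j₂=2  J−j₁+j₂=4  j₁+j₂+J+1=8
(j₁±m₁, j₂±m₂, J±M) = (1,2,4,1,4,2)
P² = 96/5
sum k=0..1:
  [0] +1/48 = 1/48
  [1] −1/6 = -1/6
S = -7/48
C² = P²·S² = 49/120 ; C = -0.639010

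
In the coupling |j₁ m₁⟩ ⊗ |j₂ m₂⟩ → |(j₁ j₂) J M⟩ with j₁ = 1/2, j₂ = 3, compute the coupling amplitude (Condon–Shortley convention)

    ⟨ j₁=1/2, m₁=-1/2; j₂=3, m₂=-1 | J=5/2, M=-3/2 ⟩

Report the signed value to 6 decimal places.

-0.534522

triangle: 1!·0!·5!/7! = 120/5040
(j±m)!: 0!·1!·2!·4!·1!·4! = 1152
prefactor² = (2J+1)·Δ·N² = 1152/7
  k=1: −1/(1!·0!·0!·1!·0!·4!) = -1/24
Σ = -1/24  ⇒  CG² = 1152/7·(-1/24)² = 2/7
CG = −√(2/7) = -0.534522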